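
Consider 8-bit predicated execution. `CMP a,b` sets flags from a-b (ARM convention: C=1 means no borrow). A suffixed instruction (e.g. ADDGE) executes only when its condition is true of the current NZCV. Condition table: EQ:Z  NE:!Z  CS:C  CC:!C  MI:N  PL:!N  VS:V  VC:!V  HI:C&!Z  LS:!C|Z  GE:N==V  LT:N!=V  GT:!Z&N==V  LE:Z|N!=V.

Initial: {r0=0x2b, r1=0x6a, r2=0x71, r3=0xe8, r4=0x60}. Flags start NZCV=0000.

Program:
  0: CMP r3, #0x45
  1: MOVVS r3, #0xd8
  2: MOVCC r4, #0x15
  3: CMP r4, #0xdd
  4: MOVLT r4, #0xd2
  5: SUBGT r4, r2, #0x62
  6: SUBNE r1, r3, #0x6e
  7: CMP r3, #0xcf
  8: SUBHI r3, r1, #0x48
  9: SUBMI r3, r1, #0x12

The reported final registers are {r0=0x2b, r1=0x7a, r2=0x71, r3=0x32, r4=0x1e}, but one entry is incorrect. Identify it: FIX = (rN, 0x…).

[0] flags=1010 → (cmp)
[1] flags=1010 VS?F → skip
[2] flags=1010 CC?F → skip
[3] flags=1001 → (cmp)
[4] flags=1001 LT?F → skip
[5] flags=1001 GT?T → r4=0x0f
[6] flags=1001 NE?T → r1=0x7a
[7] flags=0010 → (cmp)
[8] flags=0010 HI?T → r3=0x32
[9] flags=0010 MI?F → skip

FIX = (r4, 0x0f)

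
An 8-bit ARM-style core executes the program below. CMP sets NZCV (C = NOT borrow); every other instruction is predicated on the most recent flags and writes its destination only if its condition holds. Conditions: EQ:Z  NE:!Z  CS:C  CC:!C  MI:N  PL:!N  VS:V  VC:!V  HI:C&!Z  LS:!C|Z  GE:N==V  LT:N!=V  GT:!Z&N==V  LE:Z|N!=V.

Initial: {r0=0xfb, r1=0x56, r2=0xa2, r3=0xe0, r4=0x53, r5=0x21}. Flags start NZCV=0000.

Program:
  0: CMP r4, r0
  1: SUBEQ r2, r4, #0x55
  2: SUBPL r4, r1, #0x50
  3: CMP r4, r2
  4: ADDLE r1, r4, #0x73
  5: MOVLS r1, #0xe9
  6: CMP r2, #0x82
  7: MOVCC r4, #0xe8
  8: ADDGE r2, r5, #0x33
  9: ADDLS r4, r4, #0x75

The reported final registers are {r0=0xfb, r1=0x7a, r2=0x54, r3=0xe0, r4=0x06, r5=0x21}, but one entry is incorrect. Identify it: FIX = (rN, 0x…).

0: ✓ CMP  NZCV=0000
1: · SUBEQ
2: ✓ SUBPL  r4←0x06
3: ✓ CMP  NZCV=0000
4: · ADDLE
5: ✓ MOVLS  r1←0xe9
6: ✓ CMP  NZCV=0010
7: · MOVCC
8: ✓ ADDGE  r2←0x54
9: · ADDLS

FIX = (r1, 0xe9)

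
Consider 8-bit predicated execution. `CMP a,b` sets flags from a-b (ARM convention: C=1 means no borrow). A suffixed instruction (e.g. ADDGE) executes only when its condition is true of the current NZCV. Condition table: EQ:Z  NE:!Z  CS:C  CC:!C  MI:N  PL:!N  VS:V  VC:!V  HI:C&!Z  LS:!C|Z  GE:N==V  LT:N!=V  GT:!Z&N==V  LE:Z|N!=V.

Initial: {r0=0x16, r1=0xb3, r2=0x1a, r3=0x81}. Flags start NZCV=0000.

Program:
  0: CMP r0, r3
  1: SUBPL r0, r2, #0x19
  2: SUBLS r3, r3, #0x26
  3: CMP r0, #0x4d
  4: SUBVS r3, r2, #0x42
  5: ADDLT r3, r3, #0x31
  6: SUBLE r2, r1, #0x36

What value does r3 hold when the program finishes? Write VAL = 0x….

[0] flags=1001 → (cmp)
[1] flags=1001 PL?F → skip
[2] flags=1001 LS?T → r3=0x5b
[3] flags=1000 → (cmp)
[4] flags=1000 VS?F → skip
[5] flags=1000 LT?T → r3=0x8c
[6] flags=1000 LE?T → r2=0x7d

VAL = 0x8c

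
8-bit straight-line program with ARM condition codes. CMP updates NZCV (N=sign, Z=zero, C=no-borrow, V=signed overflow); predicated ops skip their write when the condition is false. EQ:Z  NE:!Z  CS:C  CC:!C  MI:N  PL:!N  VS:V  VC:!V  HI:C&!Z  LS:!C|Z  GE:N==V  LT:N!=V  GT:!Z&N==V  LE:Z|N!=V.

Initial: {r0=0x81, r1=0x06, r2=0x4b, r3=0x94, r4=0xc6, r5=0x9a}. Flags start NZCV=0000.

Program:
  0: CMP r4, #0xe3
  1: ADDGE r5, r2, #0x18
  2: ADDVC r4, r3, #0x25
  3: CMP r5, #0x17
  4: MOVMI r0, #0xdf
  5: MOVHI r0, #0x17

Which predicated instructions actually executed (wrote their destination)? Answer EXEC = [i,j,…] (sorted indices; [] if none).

EXEC = [2,4,5]

[0] flags=1000 → (cmp)
[1] flags=1000 GE?F → skip
[2] flags=1000 VC?T → r4=0xb9
[3] flags=1010 → (cmp)
[4] flags=1010 MI?T → r0=0xdf
[5] flags=1010 HI?T → r0=0x17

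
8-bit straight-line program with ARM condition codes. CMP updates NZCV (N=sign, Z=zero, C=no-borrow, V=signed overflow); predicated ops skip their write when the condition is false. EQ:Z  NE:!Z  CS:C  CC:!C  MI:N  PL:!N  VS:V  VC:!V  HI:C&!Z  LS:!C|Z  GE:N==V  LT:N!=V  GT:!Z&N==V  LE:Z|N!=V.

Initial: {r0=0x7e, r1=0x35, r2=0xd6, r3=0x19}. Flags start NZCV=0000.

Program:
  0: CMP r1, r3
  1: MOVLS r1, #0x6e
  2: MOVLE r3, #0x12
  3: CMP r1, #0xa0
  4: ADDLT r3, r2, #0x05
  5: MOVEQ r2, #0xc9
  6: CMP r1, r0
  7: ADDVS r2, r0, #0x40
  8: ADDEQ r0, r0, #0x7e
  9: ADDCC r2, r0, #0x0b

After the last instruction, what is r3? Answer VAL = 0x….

VAL = 0x19

0: ✓ CMP  NZCV=0010
1: · MOVLS
2: · MOVLE
3: ✓ CMP  NZCV=1001
4: · ADDLT
5: · MOVEQ
6: ✓ CMP  NZCV=1000
7: · ADDVS
8: · ADDEQ
9: ✓ ADDCC  r2←0x89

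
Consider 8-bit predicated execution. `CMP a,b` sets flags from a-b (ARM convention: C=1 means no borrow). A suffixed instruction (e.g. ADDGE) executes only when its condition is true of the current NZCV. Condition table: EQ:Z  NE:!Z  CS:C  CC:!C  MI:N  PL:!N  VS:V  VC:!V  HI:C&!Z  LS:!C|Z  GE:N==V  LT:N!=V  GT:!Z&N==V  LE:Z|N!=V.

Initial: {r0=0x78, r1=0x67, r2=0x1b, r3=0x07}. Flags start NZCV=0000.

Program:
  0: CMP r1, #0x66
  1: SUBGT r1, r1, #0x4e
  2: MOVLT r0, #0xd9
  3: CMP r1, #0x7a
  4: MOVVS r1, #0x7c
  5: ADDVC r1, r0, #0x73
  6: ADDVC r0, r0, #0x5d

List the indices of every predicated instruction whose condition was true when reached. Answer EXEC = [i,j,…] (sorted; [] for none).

0: ✓ CMP  NZCV=0010
1: ✓ SUBGT  r1←0x19
2: · MOVLT
3: ✓ CMP  NZCV=1000
4: · MOVVS
5: ✓ ADDVC  r1←0xeb
6: ✓ ADDVC  r0←0xd5

EXEC = [1,5,6]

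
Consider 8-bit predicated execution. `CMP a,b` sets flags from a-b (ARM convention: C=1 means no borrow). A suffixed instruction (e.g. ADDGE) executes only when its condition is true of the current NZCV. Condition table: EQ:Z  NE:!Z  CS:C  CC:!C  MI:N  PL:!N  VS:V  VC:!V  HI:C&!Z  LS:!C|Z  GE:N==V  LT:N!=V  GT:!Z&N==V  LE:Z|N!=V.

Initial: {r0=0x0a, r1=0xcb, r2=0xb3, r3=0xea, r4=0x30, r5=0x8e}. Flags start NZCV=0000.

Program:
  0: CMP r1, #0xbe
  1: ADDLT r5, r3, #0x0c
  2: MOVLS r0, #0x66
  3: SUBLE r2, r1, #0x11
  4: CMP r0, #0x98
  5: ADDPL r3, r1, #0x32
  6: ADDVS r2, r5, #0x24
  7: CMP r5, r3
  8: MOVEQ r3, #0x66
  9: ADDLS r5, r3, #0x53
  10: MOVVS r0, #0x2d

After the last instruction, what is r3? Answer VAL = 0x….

VAL = 0xfd

[0] flags=0010 → (cmp)
[1] flags=0010 LT?F → skip
[2] flags=0010 LS?F → skip
[3] flags=0010 LE?F → skip
[4] flags=0000 → (cmp)
[5] flags=0000 PL?T → r3=0xfd
[6] flags=0000 VS?F → skip
[7] flags=1000 → (cmp)
[8] flags=1000 EQ?F → skip
[9] flags=1000 LS?T → r5=0x50
[10] flags=1000 VS?F → skip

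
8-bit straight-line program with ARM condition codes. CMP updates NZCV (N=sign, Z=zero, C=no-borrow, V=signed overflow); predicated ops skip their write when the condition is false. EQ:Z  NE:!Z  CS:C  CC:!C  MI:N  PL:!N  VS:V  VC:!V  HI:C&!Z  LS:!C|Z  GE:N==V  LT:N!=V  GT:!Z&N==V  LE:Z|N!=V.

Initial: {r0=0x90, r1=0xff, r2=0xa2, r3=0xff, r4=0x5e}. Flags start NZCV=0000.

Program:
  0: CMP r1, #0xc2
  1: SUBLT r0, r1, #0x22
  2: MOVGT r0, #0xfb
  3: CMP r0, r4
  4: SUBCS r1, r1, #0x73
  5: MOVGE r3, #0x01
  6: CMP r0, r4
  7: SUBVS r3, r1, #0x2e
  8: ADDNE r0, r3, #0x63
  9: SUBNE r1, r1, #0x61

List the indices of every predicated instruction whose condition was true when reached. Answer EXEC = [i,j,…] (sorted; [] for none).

EXEC = [2,4,8,9]

0: ✓ CMP  NZCV=0010
1: · SUBLT
2: ✓ MOVGT  r0←0xfb
3: ✓ CMP  NZCV=1010
4: ✓ SUBCS  r1←0x8c
5: · MOVGE
6: ✓ CMP  NZCV=1010
7: · SUBVS
8: ✓ ADDNE  r0←0x62
9: ✓ SUBNE  r1←0x2b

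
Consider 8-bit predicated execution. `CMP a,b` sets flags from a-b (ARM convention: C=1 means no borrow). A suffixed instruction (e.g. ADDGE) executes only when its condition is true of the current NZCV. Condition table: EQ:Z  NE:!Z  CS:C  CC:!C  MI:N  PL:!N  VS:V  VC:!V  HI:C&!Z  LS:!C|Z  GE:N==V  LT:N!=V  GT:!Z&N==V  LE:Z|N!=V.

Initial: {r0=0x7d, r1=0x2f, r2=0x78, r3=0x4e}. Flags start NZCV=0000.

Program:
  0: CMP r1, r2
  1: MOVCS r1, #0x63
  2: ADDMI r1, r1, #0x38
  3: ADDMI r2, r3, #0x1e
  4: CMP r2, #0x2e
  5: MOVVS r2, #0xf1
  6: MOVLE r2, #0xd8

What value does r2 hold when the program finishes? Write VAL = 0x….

[0] flags=1000 → (cmp)
[1] flags=1000 CS?F → skip
[2] flags=1000 MI?T → r1=0x67
[3] flags=1000 MI?T → r2=0x6c
[4] flags=0010 → (cmp)
[5] flags=0010 VS?F → skip
[6] flags=0010 LE?F → skip

VAL = 0x6c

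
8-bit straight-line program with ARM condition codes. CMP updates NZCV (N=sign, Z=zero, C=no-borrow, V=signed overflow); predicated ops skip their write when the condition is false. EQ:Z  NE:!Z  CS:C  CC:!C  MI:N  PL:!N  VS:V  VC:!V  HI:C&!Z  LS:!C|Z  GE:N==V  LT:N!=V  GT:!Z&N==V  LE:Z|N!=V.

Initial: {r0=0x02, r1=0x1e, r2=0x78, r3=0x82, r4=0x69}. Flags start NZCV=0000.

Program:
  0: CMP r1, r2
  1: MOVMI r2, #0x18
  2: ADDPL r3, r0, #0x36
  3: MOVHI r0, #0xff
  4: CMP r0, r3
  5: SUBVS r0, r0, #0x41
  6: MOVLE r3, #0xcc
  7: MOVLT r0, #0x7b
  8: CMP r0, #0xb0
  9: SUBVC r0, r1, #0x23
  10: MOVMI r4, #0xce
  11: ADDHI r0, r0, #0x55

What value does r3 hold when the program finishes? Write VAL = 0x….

VAL = 0x82

[0] flags=1000 → (cmp)
[1] flags=1000 MI?T → r2=0x18
[2] flags=1000 PL?F → skip
[3] flags=1000 HI?F → skip
[4] flags=1001 → (cmp)
[5] flags=1001 VS?T → r0=0xc1
[6] flags=1001 LE?F → skip
[7] flags=1001 LT?F → skip
[8] flags=0010 → (cmp)
[9] flags=0010 VC?T → r0=0xfb
[10] flags=0010 MI?F → skip
[11] flags=0010 HI?T → r0=0x50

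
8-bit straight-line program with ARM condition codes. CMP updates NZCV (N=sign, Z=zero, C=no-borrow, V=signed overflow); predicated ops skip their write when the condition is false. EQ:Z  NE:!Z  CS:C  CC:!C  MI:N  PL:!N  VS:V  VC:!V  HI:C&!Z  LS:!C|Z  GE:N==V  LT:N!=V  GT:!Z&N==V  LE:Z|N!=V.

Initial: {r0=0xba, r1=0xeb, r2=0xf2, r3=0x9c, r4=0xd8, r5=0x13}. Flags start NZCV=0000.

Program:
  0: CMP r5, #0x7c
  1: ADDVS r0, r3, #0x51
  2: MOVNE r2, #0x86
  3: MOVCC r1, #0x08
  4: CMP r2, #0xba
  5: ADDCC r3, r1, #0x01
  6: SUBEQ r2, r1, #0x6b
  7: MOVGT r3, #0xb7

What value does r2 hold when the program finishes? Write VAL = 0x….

VAL = 0x86

[0] flags=1000 → (cmp)
[1] flags=1000 VS?F → skip
[2] flags=1000 NE?T → r2=0x86
[3] flags=1000 CC?T → r1=0x08
[4] flags=1000 → (cmp)
[5] flags=1000 CC?T → r3=0x09
[6] flags=1000 EQ?F → skip
[7] flags=1000 GT?F → skip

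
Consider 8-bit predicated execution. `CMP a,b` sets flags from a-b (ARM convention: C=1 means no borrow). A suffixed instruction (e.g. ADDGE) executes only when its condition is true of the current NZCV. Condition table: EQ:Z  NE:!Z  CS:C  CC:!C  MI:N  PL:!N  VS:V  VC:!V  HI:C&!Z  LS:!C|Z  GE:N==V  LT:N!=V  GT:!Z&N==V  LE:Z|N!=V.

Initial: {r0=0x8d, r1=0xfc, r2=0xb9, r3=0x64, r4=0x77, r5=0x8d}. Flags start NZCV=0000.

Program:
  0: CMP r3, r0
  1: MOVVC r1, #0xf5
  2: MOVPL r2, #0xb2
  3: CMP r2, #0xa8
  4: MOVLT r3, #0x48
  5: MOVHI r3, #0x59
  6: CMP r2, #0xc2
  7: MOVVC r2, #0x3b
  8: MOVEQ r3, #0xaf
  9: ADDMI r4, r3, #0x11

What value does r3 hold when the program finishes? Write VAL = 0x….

[0] flags=1001 → (cmp)
[1] flags=1001 VC?F → skip
[2] flags=1001 PL?F → skip
[3] flags=0010 → (cmp)
[4] flags=0010 LT?F → skip
[5] flags=0010 HI?T → r3=0x59
[6] flags=1000 → (cmp)
[7] flags=1000 VC?T → r2=0x3b
[8] flags=1000 EQ?F → skip
[9] flags=1000 MI?T → r4=0x6a

VAL = 0x59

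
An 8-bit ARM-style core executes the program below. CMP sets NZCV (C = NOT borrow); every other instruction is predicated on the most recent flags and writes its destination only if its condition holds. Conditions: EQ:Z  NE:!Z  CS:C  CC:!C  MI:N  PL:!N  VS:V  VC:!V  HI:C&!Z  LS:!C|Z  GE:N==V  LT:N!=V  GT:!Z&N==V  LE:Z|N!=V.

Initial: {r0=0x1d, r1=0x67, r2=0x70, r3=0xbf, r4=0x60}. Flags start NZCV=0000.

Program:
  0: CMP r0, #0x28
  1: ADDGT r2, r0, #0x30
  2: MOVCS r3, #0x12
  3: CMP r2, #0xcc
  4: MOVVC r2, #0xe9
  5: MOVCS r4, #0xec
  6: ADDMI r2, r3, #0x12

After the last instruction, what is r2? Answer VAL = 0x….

VAL = 0xd1

[0] flags=1000 → (cmp)
[1] flags=1000 GT?F → skip
[2] flags=1000 CS?F → skip
[3] flags=1001 → (cmp)
[4] flags=1001 VC?F → skip
[5] flags=1001 CS?F → skip
[6] flags=1001 MI?T → r2=0xd1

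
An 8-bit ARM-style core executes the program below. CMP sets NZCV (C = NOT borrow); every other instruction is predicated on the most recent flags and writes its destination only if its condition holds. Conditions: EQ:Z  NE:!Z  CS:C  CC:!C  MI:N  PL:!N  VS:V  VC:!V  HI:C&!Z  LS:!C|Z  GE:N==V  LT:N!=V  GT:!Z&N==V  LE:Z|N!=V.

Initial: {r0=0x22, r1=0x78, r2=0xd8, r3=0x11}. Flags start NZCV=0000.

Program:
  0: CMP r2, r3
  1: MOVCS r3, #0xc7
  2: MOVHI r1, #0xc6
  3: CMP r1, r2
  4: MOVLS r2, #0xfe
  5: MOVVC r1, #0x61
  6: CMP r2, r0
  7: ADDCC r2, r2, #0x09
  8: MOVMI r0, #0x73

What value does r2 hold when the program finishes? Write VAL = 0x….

[0] flags=1010 → (cmp)
[1] flags=1010 CS?T → r3=0xc7
[2] flags=1010 HI?T → r1=0xc6
[3] flags=1000 → (cmp)
[4] flags=1000 LS?T → r2=0xfe
[5] flags=1000 VC?T → r1=0x61
[6] flags=1010 → (cmp)
[7] flags=1010 CC?F → skip
[8] flags=1010 MI?T → r0=0x73

VAL = 0xfe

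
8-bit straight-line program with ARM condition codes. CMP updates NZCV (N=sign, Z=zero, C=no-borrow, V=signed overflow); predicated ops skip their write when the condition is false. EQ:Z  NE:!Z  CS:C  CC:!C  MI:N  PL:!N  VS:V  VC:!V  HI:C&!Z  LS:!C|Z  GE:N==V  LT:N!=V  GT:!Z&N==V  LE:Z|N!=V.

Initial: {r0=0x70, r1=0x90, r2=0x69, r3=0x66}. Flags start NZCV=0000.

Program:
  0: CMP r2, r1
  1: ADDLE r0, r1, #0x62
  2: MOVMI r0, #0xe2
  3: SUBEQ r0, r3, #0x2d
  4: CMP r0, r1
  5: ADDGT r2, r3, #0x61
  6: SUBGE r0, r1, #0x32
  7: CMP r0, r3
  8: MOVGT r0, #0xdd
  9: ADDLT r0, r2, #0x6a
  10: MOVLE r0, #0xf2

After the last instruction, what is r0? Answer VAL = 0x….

VAL = 0xf2

0: ✓ CMP  NZCV=1001
1: · ADDLE
2: ✓ MOVMI  r0←0xe2
3: · SUBEQ
4: ✓ CMP  NZCV=0010
5: ✓ ADDGT  r2←0xc7
6: ✓ SUBGE  r0←0x5e
7: ✓ CMP  NZCV=1000
8: · MOVGT
9: ✓ ADDLT  r0←0x31
10: ✓ MOVLE  r0←0xf2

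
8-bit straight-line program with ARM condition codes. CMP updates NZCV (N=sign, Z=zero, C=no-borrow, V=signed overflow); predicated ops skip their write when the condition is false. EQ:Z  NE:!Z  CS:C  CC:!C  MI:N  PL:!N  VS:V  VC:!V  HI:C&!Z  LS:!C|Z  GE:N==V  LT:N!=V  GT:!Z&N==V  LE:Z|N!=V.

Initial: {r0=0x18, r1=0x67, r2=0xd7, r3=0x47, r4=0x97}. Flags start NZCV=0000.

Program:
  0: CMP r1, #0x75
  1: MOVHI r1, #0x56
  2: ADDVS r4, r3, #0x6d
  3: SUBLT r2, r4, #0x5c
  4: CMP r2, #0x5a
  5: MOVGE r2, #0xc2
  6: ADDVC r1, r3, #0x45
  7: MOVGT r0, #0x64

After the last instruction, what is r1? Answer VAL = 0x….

[0] flags=1000 → (cmp)
[1] flags=1000 HI?F → skip
[2] flags=1000 VS?F → skip
[3] flags=1000 LT?T → r2=0x3b
[4] flags=1000 → (cmp)
[5] flags=1000 GE?F → skip
[6] flags=1000 VC?T → r1=0x8c
[7] flags=1000 GT?F → skip

VAL = 0x8c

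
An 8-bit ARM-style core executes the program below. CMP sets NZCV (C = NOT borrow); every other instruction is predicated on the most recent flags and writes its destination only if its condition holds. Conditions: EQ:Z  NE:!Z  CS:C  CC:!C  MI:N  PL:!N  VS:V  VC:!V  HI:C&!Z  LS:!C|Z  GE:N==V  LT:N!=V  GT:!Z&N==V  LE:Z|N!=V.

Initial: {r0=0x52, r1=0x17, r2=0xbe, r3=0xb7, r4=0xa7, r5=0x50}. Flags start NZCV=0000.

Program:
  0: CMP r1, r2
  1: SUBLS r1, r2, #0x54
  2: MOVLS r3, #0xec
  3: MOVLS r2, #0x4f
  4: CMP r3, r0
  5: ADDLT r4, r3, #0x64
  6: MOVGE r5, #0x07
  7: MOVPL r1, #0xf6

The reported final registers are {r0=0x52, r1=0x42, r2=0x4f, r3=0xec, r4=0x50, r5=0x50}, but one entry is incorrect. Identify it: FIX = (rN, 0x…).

FIX = (r1, 0x6a)

[0] flags=0000 → (cmp)
[1] flags=0000 LS?T → r1=0x6a
[2] flags=0000 LS?T → r3=0xec
[3] flags=0000 LS?T → r2=0x4f
[4] flags=1010 → (cmp)
[5] flags=1010 LT?T → r4=0x50
[6] flags=1010 GE?F → skip
[7] flags=1010 PL?F → skip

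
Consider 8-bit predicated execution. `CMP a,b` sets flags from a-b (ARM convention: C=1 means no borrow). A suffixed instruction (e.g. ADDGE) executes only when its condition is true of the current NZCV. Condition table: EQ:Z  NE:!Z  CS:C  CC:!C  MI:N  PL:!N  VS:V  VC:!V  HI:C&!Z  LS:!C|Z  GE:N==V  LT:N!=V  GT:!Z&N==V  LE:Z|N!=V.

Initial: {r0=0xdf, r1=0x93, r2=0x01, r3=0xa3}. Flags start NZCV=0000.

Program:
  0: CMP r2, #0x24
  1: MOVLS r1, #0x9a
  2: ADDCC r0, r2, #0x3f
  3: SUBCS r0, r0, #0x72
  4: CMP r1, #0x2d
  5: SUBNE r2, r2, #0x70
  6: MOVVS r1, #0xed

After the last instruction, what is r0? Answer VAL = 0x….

[0] flags=1000 → (cmp)
[1] flags=1000 LS?T → r1=0x9a
[2] flags=1000 CC?T → r0=0x40
[3] flags=1000 CS?F → skip
[4] flags=0011 → (cmp)
[5] flags=0011 NE?T → r2=0x91
[6] flags=0011 VS?T → r1=0xed

VAL = 0x40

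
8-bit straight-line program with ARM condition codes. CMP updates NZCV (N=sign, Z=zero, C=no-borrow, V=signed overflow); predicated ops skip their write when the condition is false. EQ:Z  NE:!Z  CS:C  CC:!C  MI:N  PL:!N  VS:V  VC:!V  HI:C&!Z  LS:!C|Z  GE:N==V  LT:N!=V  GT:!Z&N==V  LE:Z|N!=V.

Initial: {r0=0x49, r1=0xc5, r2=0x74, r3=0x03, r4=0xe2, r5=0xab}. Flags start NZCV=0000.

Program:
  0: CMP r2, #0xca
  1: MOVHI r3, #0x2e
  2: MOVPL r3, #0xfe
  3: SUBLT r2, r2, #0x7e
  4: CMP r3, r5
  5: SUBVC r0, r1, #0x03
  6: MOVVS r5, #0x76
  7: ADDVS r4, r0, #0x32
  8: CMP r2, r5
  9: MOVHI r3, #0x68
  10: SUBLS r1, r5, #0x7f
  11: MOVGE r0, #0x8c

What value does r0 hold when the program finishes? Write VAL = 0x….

VAL = 0x8c

[0] flags=1001 → (cmp)
[1] flags=1001 HI?F → skip
[2] flags=1001 PL?F → skip
[3] flags=1001 LT?F → skip
[4] flags=0000 → (cmp)
[5] flags=0000 VC?T → r0=0xc2
[6] flags=0000 VS?F → skip
[7] flags=0000 VS?F → skip
[8] flags=1001 → (cmp)
[9] flags=1001 HI?F → skip
[10] flags=1001 LS?T → r1=0x2c
[11] flags=1001 GE?T → r0=0x8c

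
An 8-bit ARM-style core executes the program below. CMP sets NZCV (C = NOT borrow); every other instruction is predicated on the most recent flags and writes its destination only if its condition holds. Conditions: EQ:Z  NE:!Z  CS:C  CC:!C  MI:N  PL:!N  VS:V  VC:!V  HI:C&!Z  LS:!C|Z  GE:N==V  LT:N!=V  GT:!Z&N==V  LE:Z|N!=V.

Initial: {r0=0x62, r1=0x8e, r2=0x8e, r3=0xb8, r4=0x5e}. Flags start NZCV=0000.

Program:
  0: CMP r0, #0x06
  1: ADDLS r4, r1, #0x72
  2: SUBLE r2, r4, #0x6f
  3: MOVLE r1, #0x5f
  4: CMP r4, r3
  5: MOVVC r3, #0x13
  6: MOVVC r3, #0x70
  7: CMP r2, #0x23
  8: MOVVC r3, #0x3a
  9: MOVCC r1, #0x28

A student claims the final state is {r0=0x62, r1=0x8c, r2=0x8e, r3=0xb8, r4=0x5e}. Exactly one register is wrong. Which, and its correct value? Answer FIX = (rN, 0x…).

FIX = (r1, 0x8e)

[0] flags=0010 → (cmp)
[1] flags=0010 LS?F → skip
[2] flags=0010 LE?F → skip
[3] flags=0010 LE?F → skip
[4] flags=1001 → (cmp)
[5] flags=1001 VC?F → skip
[6] flags=1001 VC?F → skip
[7] flags=0011 → (cmp)
[8] flags=0011 VC?F → skip
[9] flags=0011 CC?F → skip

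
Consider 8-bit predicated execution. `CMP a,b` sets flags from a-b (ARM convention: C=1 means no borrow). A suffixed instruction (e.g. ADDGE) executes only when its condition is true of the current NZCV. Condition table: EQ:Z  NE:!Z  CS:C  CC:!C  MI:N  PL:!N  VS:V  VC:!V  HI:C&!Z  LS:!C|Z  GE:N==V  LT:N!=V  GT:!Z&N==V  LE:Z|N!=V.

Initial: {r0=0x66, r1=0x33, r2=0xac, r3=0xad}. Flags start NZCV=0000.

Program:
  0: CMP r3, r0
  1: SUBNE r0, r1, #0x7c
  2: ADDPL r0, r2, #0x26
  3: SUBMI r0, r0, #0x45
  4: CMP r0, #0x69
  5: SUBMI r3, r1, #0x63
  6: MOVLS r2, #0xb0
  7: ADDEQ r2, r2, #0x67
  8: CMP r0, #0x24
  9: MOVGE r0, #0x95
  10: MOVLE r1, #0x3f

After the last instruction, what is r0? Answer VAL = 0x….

[0] flags=0011 → (cmp)
[1] flags=0011 NE?T → r0=0xb7
[2] flags=0011 PL?T → r0=0xd2
[3] flags=0011 MI?F → skip
[4] flags=0011 → (cmp)
[5] flags=0011 MI?F → skip
[6] flags=0011 LS?F → skip
[7] flags=0011 EQ?F → skip
[8] flags=1010 → (cmp)
[9] flags=1010 GE?F → skip
[10] flags=1010 LE?T → r1=0x3f

VAL = 0xd2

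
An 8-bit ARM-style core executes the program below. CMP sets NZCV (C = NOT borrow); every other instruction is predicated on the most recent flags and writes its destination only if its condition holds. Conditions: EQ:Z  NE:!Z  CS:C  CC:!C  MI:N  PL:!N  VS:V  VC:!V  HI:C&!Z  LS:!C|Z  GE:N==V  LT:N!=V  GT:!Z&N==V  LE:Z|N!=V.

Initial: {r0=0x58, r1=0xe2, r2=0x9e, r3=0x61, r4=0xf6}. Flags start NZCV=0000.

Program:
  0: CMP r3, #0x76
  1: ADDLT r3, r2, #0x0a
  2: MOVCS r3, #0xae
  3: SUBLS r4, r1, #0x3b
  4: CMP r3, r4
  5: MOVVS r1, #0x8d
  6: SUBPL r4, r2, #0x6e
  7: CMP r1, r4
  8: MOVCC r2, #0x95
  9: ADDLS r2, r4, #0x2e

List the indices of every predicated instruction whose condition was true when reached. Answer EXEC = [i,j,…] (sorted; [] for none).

[0] flags=1000 → (cmp)
[1] flags=1000 LT?T → r3=0xa8
[2] flags=1000 CS?F → skip
[3] flags=1000 LS?T → r4=0xa7
[4] flags=0010 → (cmp)
[5] flags=0010 VS?F → skip
[6] flags=0010 PL?T → r4=0x30
[7] flags=1010 → (cmp)
[8] flags=1010 CC?F → skip
[9] flags=1010 LS?F → skip

EXEC = [1,3,6]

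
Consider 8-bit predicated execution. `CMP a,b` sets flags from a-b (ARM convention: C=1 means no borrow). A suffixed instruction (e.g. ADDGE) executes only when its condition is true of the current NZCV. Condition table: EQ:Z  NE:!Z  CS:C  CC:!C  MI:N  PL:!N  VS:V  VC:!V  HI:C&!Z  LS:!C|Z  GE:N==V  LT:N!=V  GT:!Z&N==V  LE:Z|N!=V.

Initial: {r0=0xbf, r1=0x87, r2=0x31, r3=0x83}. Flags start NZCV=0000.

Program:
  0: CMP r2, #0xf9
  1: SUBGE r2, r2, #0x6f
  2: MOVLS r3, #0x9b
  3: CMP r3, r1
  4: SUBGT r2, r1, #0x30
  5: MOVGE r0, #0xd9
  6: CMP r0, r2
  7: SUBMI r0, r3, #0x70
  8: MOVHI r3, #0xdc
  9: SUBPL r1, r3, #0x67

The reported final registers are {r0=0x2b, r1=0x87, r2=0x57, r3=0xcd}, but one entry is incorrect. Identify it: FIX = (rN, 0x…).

[0] flags=0000 → (cmp)
[1] flags=0000 GE?T → r2=0xc2
[2] flags=0000 LS?T → r3=0x9b
[3] flags=0010 → (cmp)
[4] flags=0010 GT?T → r2=0x57
[5] flags=0010 GE?T → r0=0xd9
[6] flags=1010 → (cmp)
[7] flags=1010 MI?T → r0=0x2b
[8] flags=1010 HI?T → r3=0xdc
[9] flags=1010 PL?F → skip

FIX = (r3, 0xdc)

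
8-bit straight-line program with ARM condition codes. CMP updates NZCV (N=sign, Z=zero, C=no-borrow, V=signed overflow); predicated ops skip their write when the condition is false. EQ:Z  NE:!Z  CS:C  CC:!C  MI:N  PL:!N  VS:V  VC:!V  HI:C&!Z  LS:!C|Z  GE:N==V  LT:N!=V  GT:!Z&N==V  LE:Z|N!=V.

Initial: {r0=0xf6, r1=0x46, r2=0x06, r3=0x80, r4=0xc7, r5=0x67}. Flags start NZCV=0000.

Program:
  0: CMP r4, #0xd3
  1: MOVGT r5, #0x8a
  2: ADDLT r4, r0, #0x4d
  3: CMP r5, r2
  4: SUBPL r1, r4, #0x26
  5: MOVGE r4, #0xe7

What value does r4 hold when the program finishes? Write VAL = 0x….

0: ✓ CMP  NZCV=1000
1: · MOVGT
2: ✓ ADDLT  r4←0x43
3: ✓ CMP  NZCV=0010
4: ✓ SUBPL  r1←0x1d
5: ✓ MOVGE  r4←0xe7

VAL = 0xe7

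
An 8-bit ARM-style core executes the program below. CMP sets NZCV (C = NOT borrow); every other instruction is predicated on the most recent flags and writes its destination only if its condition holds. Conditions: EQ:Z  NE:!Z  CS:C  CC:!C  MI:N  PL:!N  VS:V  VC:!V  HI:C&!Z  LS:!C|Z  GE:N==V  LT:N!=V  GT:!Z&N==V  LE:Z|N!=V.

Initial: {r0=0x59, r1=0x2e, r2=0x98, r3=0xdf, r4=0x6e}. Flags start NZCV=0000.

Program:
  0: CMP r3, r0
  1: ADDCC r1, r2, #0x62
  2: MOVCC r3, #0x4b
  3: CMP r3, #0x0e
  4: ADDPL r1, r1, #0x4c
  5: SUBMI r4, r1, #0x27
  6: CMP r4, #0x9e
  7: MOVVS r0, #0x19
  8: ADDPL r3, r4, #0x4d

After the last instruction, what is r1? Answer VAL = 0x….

0: ✓ CMP  NZCV=1010
1: · ADDCC
2: · MOVCC
3: ✓ CMP  NZCV=1010
4: · ADDPL
5: ✓ SUBMI  r4←0x07
6: ✓ CMP  NZCV=0000
7: · MOVVS
8: ✓ ADDPL  r3←0x54

VAL = 0x2e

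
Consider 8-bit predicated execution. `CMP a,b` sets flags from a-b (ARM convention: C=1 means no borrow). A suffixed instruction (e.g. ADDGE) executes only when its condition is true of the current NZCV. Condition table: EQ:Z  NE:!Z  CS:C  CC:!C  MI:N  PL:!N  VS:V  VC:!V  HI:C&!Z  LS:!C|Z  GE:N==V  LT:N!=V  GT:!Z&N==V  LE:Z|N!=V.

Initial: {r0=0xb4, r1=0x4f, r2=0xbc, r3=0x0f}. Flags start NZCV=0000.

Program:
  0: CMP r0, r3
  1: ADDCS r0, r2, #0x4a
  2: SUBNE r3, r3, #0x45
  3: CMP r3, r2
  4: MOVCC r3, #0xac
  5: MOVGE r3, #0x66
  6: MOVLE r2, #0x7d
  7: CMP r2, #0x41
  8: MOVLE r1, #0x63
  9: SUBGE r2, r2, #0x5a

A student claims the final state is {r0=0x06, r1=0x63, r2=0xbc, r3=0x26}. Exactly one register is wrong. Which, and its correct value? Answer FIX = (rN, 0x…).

0: ✓ CMP  NZCV=1010
1: ✓ ADDCS  r0←0x06
2: ✓ SUBNE  r3←0xca
3: ✓ CMP  NZCV=0010
4: · MOVCC
5: ✓ MOVGE  r3←0x66
6: · MOVLE
7: ✓ CMP  NZCV=0011
8: ✓ MOVLE  r1←0x63
9: · SUBGE

FIX = (r3, 0x66)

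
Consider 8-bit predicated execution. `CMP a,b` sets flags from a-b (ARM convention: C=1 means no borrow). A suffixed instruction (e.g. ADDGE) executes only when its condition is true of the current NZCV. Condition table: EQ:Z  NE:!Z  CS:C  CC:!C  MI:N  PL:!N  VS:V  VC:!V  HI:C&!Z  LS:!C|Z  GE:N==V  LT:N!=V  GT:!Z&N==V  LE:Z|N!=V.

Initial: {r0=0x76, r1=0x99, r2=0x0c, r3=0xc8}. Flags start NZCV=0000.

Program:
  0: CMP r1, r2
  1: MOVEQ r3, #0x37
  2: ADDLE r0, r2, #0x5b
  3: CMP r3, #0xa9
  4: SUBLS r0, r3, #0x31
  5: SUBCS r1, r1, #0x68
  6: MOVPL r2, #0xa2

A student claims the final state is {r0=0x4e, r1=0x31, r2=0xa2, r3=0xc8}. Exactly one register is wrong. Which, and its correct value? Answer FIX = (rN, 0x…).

FIX = (r0, 0x67)

[0] flags=1010 → (cmp)
[1] flags=1010 EQ?F → skip
[2] flags=1010 LE?T → r0=0x67
[3] flags=0010 → (cmp)
[4] flags=0010 LS?F → skip
[5] flags=0010 CS?T → r1=0x31
[6] flags=0010 PL?T → r2=0xa2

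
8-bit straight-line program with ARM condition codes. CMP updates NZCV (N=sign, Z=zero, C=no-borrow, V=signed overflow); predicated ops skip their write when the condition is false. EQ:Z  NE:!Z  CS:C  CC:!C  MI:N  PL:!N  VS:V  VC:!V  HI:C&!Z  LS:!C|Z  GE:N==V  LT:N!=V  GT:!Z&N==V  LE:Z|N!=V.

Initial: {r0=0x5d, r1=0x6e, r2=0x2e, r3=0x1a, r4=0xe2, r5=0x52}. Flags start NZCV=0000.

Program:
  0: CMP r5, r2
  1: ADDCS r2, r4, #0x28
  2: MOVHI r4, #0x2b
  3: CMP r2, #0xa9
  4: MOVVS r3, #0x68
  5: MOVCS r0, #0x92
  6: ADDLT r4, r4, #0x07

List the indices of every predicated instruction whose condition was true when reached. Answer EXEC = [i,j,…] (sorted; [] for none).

[0] flags=0010 → (cmp)
[1] flags=0010 CS?T → r2=0x0a
[2] flags=0010 HI?T → r4=0x2b
[3] flags=0000 → (cmp)
[4] flags=0000 VS?F → skip
[5] flags=0000 CS?F → skip
[6] flags=0000 LT?F → skip

EXEC = [1,2]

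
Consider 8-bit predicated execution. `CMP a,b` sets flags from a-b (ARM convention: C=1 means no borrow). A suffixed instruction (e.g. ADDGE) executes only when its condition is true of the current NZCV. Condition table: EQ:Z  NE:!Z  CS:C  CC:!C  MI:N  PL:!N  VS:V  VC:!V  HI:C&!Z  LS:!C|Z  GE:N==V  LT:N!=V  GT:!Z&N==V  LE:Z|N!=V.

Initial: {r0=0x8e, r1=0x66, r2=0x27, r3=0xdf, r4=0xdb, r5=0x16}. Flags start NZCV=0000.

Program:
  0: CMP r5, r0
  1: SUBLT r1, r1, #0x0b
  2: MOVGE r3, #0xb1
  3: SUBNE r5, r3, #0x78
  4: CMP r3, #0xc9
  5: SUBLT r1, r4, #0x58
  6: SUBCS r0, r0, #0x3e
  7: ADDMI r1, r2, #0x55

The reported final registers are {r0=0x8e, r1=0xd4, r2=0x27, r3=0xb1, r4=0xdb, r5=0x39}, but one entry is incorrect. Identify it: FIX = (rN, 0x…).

[0] flags=1001 → (cmp)
[1] flags=1001 LT?F → skip
[2] flags=1001 GE?T → r3=0xb1
[3] flags=1001 NE?T → r5=0x39
[4] flags=1000 → (cmp)
[5] flags=1000 LT?T → r1=0x83
[6] flags=1000 CS?F → skip
[7] flags=1000 MI?T → r1=0x7c

FIX = (r1, 0x7c)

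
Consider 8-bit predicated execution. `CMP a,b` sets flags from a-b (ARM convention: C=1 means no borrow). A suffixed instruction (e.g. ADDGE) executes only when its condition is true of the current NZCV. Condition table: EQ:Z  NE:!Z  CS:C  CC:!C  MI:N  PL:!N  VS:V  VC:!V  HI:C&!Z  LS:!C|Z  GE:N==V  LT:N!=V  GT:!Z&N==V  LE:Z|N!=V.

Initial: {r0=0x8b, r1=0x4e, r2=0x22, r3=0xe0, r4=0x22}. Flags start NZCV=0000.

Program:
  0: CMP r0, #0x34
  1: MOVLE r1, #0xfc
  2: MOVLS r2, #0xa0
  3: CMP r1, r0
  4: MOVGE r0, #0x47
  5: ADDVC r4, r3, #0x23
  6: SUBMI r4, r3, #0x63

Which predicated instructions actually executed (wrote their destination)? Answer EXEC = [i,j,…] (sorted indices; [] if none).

EXEC = [1,4,5]

0: ✓ CMP  NZCV=0011
1: ✓ MOVLE  r1←0xfc
2: · MOVLS
3: ✓ CMP  NZCV=0010
4: ✓ MOVGE  r0←0x47
5: ✓ ADDVC  r4←0x03
6: · SUBMI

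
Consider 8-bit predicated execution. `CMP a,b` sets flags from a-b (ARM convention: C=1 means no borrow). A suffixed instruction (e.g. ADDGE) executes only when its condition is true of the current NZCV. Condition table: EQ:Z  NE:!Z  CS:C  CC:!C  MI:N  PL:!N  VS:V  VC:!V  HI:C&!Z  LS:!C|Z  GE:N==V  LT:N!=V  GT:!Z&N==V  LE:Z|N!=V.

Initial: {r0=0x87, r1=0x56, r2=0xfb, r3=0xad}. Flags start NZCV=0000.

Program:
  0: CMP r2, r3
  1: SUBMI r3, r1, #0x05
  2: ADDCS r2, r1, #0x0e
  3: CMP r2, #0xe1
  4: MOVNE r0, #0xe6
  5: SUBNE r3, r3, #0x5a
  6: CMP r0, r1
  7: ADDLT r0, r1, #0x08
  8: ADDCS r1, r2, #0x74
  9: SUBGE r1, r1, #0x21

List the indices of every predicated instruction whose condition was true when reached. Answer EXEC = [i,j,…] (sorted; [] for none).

EXEC = [2,4,5,7,8]

[0] flags=0010 → (cmp)
[1] flags=0010 MI?F → skip
[2] flags=0010 CS?T → r2=0x64
[3] flags=1001 → (cmp)
[4] flags=1001 NE?T → r0=0xe6
[5] flags=1001 NE?T → r3=0x53
[6] flags=1010 → (cmp)
[7] flags=1010 LT?T → r0=0x5e
[8] flags=1010 CS?T → r1=0xd8
[9] flags=1010 GE?F → skip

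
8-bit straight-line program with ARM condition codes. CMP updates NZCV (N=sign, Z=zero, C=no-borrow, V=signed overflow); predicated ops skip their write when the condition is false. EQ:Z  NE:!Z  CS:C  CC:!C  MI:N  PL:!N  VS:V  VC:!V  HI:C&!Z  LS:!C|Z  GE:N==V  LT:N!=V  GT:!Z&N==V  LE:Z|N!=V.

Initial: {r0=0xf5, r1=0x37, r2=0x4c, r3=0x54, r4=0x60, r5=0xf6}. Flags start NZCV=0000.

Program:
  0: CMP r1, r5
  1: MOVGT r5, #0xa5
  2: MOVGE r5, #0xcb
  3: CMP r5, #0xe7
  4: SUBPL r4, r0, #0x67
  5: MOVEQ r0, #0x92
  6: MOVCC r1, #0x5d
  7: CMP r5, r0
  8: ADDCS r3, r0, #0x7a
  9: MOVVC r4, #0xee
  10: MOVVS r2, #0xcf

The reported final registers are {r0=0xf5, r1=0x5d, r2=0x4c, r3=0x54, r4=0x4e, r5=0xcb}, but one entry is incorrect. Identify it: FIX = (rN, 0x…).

FIX = (r4, 0xee)

0: ✓ CMP  NZCV=0000
1: ✓ MOVGT  r5←0xa5
2: ✓ MOVGE  r5←0xcb
3: ✓ CMP  NZCV=1000
4: · SUBPL
5: · MOVEQ
6: ✓ MOVCC  r1←0x5d
7: ✓ CMP  NZCV=1000
8: · ADDCS
9: ✓ MOVVC  r4←0xee
10: · MOVVS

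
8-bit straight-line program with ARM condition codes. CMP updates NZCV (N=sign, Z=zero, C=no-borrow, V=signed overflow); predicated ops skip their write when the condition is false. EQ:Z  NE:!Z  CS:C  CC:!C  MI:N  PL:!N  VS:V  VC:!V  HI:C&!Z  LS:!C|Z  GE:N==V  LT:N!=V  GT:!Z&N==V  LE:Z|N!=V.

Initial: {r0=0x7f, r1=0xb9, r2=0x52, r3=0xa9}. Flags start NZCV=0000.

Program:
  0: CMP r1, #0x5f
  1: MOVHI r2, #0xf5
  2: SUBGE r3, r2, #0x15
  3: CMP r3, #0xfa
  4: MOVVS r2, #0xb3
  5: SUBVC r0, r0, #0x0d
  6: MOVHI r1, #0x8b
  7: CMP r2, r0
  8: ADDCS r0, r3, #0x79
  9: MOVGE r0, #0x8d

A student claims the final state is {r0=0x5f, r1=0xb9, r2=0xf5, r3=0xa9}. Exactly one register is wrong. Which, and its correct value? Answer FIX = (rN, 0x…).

FIX = (r0, 0x22)

0: ✓ CMP  NZCV=0011
1: ✓ MOVHI  r2←0xf5
2: · SUBGE
3: ✓ CMP  NZCV=1000
4: · MOVVS
5: ✓ SUBVC  r0←0x72
6: · MOVHI
7: ✓ CMP  NZCV=1010
8: ✓ ADDCS  r0←0x22
9: · MOVGE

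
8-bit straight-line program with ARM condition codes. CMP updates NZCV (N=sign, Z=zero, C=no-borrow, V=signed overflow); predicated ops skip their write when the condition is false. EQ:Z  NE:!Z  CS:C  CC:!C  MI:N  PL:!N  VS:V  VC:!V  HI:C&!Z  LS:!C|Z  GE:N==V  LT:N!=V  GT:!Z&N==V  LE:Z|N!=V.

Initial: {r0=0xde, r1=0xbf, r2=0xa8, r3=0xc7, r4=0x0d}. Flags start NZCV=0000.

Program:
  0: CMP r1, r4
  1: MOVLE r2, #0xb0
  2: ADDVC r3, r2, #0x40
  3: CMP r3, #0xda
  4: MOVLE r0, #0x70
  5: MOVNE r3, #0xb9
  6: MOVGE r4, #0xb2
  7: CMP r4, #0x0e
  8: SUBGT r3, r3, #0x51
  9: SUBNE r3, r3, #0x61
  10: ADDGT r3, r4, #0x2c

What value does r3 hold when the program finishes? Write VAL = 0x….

VAL = 0x58

[0] flags=1010 → (cmp)
[1] flags=1010 LE?T → r2=0xb0
[2] flags=1010 VC?T → r3=0xf0
[3] flags=0010 → (cmp)
[4] flags=0010 LE?F → skip
[5] flags=0010 NE?T → r3=0xb9
[6] flags=0010 GE?T → r4=0xb2
[7] flags=1010 → (cmp)
[8] flags=1010 GT?F → skip
[9] flags=1010 NE?T → r3=0x58
[10] flags=1010 GT?F → skip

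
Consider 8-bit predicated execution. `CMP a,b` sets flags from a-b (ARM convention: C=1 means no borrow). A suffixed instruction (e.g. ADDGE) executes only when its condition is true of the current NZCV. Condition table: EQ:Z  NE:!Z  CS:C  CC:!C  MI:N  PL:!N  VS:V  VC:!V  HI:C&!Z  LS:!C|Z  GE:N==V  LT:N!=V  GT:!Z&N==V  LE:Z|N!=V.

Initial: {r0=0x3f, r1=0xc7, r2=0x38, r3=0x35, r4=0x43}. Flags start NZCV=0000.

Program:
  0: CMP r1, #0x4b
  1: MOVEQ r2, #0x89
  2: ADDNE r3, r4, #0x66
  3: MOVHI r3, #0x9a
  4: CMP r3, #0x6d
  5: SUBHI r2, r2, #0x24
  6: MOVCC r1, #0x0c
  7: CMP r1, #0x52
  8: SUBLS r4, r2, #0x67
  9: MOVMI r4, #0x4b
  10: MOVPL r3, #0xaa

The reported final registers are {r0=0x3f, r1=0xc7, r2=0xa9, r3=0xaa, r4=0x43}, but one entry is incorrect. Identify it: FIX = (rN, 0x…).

FIX = (r2, 0x14)

[0] flags=0011 → (cmp)
[1] flags=0011 EQ?F → skip
[2] flags=0011 NE?T → r3=0xa9
[3] flags=0011 HI?T → r3=0x9a
[4] flags=0011 → (cmp)
[5] flags=0011 HI?T → r2=0x14
[6] flags=0011 CC?F → skip
[7] flags=0011 → (cmp)
[8] flags=0011 LS?F → skip
[9] flags=0011 MI?F → skip
[10] flags=0011 PL?T → r3=0xaa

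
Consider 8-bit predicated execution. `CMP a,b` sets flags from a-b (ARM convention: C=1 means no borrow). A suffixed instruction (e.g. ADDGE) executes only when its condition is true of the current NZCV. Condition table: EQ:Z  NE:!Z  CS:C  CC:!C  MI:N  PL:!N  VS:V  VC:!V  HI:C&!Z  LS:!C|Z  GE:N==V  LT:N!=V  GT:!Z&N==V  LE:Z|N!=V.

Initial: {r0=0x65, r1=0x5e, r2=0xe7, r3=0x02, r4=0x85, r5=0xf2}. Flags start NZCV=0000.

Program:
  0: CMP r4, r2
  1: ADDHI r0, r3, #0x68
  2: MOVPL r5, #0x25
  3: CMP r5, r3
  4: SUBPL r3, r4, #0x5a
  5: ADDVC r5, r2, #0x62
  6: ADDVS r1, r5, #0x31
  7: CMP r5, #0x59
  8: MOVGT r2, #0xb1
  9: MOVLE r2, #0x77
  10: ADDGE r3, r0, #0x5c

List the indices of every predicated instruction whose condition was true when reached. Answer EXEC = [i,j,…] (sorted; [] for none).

0: ✓ CMP  NZCV=1000
1: · ADDHI
2: · MOVPL
3: ✓ CMP  NZCV=1010
4: · SUBPL
5: ✓ ADDVC  r5←0x49
6: · ADDVS
7: ✓ CMP  NZCV=1000
8: · MOVGT
9: ✓ MOVLE  r2←0x77
10: · ADDGE

EXEC = [5,9]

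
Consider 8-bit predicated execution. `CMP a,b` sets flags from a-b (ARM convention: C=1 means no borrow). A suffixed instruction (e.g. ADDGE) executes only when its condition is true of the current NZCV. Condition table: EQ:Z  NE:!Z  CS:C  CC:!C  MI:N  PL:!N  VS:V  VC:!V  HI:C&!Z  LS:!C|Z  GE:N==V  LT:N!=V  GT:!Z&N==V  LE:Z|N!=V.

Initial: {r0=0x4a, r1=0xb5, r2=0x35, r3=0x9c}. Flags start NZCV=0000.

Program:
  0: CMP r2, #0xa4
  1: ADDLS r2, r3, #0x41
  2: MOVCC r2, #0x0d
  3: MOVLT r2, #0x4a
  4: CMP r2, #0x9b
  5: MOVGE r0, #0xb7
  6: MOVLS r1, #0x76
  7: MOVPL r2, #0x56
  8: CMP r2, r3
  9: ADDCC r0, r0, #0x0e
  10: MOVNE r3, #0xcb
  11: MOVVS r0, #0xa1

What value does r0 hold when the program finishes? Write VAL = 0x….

VAL = 0xa1

0: ✓ CMP  NZCV=1001
1: ✓ ADDLS  r2←0xdd
2: ✓ MOVCC  r2←0x0d
3: · MOVLT
4: ✓ CMP  NZCV=0000
5: ✓ MOVGE  r0←0xb7
6: ✓ MOVLS  r1←0x76
7: ✓ MOVPL  r2←0x56
8: ✓ CMP  NZCV=1001
9: ✓ ADDCC  r0←0xc5
10: ✓ MOVNE  r3←0xcb
11: ✓ MOVVS  r0←0xa1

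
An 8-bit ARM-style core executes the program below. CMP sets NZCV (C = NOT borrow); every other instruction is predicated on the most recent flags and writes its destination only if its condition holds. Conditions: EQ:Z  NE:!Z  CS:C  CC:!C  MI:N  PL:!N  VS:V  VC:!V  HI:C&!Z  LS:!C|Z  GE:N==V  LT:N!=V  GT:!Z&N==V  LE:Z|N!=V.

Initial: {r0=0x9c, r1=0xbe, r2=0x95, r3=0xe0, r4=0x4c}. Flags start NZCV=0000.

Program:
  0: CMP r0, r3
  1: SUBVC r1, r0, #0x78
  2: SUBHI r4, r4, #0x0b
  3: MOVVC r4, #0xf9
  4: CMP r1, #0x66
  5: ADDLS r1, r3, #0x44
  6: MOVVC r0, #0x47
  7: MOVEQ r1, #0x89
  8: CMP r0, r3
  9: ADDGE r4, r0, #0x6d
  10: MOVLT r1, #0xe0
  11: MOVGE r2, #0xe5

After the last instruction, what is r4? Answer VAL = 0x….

VAL = 0xb4

0: ✓ CMP  NZCV=1000
1: ✓ SUBVC  r1←0x24
2: · SUBHI
3: ✓ MOVVC  r4←0xf9
4: ✓ CMP  NZCV=1000
5: ✓ ADDLS  r1←0x24
6: ✓ MOVVC  r0←0x47
7: · MOVEQ
8: ✓ CMP  NZCV=0000
9: ✓ ADDGE  r4←0xb4
10: · MOVLT
11: ✓ MOVGE  r2←0xe5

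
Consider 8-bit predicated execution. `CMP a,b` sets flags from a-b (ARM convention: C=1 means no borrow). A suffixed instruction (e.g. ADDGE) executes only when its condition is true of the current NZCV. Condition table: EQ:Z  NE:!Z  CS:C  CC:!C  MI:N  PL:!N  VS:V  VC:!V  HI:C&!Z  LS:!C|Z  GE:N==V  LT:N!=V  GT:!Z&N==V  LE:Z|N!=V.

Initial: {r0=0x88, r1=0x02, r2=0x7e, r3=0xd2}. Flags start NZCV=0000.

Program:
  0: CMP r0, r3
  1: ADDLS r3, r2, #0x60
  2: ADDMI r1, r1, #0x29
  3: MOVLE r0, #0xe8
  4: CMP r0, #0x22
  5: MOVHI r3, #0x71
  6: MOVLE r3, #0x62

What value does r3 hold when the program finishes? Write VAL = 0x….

[0] flags=1000 → (cmp)
[1] flags=1000 LS?T → r3=0xde
[2] flags=1000 MI?T → r1=0x2b
[3] flags=1000 LE?T → r0=0xe8
[4] flags=1010 → (cmp)
[5] flags=1010 HI?T → r3=0x71
[6] flags=1010 LE?T → r3=0x62

VAL = 0x62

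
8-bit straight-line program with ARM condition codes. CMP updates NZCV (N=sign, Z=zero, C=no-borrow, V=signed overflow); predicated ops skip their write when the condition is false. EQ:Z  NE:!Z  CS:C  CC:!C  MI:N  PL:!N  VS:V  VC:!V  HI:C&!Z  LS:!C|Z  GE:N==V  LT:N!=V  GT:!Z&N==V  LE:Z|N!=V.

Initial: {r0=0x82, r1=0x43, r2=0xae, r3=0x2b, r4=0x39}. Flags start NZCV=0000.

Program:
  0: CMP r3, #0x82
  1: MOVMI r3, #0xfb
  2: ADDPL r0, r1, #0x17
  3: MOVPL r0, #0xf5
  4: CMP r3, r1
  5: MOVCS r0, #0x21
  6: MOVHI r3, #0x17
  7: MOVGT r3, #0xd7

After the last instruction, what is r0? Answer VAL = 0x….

0: ✓ CMP  NZCV=1001
1: ✓ MOVMI  r3←0xfb
2: · ADDPL
3: · MOVPL
4: ✓ CMP  NZCV=1010
5: ✓ MOVCS  r0←0x21
6: ✓ MOVHI  r3←0x17
7: · MOVGT

VAL = 0x21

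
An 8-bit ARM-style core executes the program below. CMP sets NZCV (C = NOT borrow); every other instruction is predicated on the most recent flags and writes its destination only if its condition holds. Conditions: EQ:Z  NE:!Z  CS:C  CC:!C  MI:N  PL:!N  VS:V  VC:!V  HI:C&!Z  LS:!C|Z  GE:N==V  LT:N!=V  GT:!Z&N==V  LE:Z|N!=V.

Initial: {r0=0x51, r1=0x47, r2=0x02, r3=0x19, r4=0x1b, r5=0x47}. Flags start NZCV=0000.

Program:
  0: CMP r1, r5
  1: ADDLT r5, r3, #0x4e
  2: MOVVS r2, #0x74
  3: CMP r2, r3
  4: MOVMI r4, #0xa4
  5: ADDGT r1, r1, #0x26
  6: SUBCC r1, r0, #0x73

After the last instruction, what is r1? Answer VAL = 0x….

0: ✓ CMP  NZCV=0110
1: · ADDLT
2: · MOVVS
3: ✓ CMP  NZCV=1000
4: ✓ MOVMI  r4←0xa4
5: · ADDGT
6: ✓ SUBCC  r1←0xde

VAL = 0xde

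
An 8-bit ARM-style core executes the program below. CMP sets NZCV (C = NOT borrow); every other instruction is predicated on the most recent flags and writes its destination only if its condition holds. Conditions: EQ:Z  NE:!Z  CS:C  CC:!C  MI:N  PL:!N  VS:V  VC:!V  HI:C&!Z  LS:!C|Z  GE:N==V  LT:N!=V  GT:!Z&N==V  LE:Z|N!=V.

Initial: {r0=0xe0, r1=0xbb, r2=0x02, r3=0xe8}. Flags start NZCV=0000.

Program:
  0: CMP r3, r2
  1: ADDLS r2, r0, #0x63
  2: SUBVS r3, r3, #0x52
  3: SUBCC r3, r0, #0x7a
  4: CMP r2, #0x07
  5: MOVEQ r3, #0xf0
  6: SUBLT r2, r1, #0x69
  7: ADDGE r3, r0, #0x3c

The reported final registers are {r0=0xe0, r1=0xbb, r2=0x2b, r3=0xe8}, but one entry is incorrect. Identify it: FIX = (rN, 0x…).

FIX = (r2, 0x52)

0: ✓ CMP  NZCV=1010
1: · ADDLS
2: · SUBVS
3: · SUBCC
4: ✓ CMP  NZCV=1000
5: · MOVEQ
6: ✓ SUBLT  r2←0x52
7: · ADDGE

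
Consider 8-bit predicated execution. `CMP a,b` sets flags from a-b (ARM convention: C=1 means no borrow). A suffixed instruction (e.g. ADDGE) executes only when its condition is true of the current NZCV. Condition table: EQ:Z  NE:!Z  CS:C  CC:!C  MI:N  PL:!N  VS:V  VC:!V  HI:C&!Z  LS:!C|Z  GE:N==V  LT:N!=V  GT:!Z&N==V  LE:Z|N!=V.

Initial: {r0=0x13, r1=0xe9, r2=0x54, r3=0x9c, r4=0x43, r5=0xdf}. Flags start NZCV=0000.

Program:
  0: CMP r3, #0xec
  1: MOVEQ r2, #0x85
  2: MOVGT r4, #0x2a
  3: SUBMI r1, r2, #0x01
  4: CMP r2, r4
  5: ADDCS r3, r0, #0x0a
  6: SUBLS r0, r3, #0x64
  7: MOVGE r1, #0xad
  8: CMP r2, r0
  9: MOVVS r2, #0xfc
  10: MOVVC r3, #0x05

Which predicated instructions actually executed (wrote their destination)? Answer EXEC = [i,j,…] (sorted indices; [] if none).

[0] flags=1000 → (cmp)
[1] flags=1000 EQ?F → skip
[2] flags=1000 GT?F → skip
[3] flags=1000 MI?T → r1=0x53
[4] flags=0010 → (cmp)
[5] flags=0010 CS?T → r3=0x1d
[6] flags=0010 LS?F → skip
[7] flags=0010 GE?T → r1=0xad
[8] flags=0010 → (cmp)
[9] flags=0010 VS?F → skip
[10] flags=0010 VC?T → r3=0x05

EXEC = [3,5,7,10]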